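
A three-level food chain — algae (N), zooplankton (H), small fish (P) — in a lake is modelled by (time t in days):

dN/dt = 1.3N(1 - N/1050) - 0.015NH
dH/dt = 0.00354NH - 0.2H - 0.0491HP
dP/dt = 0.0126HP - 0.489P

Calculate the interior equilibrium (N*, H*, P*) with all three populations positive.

N* ≈ 580, H* ≈ 38.8, P* ≈ 37.7

From dP/dt = 0: 0.0126H* = 0.489, so H* = 38.8.
From dN/dt = 0: 1.3(1 - N*/1050) = 0.015·38.8, giving N* = 1050·(1 - 0.448) = 580.
From dH/dt = 0: 0.00354·580 - 0.2 = 0.0491P*, so P* = 1.85/0.0491 = 37.7.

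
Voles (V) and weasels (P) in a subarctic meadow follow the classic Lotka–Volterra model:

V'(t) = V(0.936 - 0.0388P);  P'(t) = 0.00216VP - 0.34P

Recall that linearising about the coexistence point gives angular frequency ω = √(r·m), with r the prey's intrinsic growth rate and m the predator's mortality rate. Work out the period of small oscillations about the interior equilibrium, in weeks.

T ≈ 11.1 weeks

Here r = 0.936 and m = 0.34, so r·m = 0.318.
ω = √0.318 = 0.564 per week, hence T = 2π/ω ≈ 11.1 weeks.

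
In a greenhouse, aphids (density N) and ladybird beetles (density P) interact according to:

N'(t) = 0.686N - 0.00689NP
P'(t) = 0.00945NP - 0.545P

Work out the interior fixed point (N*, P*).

N* ≈ 57.7, P* ≈ 99.6

Set dP/dt = 0 with P > 0: 0.00945N - 0.545 = 0, so N* = 0.545/0.00945 = 57.7.
Set dN/dt = 0 with N > 0: 0.686 - 0.00689P = 0, so P* = 0.686/0.00689 = 99.6.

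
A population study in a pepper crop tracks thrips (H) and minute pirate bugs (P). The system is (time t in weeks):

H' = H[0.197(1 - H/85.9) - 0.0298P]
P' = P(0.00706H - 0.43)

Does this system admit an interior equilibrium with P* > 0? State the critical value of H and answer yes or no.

Threshold H = 60.9; K > 60.9, so yes, the predator persists.

The predator equation gives dP/dt > 0 only when H > 0.43/0.00706 = 60.9.
Without the predator, H → K = 85.9. Since 85.9 > 60.9, the predator can invade and persist.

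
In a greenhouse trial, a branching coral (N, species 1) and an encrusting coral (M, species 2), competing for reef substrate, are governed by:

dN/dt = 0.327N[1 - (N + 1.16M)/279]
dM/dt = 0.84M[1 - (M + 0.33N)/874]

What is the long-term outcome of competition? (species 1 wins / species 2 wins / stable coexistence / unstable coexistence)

species 2 excludes species 1

Compare the nullcline intercepts: K1/α12 = 279/1.16 = 241 < K2 = 874; K2/α21 = 874/0.33 = 2650 > K1 = 279.
Since the inequalities point opposite ways, species 2 can invade but species 1 cannot.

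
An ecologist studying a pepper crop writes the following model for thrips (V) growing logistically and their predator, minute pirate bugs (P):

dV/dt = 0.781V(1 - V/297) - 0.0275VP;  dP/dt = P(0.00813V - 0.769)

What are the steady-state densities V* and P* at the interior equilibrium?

V* ≈ 94.6, P* ≈ 19.4

From dP/dt = 0 with P > 0: 0.00813V* = 0.769, so V* = 94.6.
Substitute into dV/dt = 0: 0.781(1 - 94.6/297) = 0.0275P*.
The bracket is 0.682, giving P* = 0.532/0.0275 = 19.4.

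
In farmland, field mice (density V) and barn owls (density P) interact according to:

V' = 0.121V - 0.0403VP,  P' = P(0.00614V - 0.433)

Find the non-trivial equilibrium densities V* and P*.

Set dP/dt = 0 with P > 0: 0.00614V - 0.433 = 0, so V* = 0.433/0.00614 = 70.5.
Set dV/dt = 0 with V > 0: 0.121 - 0.0403P = 0, so P* = 0.121/0.0403 = 3.

V* ≈ 70.5, P* ≈ 3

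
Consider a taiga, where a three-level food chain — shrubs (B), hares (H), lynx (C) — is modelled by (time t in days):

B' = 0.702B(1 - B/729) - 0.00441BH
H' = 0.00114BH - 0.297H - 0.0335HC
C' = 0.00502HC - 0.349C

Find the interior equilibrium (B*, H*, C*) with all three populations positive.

From dC/dt = 0: 0.00502H* = 0.349, so H* = 69.5.
From dB/dt = 0: 0.702(1 - B*/729) = 0.00441·69.5, giving B* = 729·(1 - 0.437) = 411.
From dH/dt = 0: 0.00114·411 - 0.297 = 0.0335C*, so C* = 0.171/0.0335 = 5.11.

B* ≈ 411, H* ≈ 69.5, C* ≈ 5.11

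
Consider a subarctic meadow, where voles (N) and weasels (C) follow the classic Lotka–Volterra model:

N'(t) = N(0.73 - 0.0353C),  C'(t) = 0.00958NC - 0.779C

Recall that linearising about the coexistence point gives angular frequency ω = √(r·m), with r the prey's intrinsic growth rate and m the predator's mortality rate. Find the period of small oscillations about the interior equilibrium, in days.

T ≈ 8.33 days

Here r = 0.73 and m = 0.779, so r·m = 0.569.
ω = √0.569 = 0.754 per day, hence T = 2π/ω ≈ 8.33 days.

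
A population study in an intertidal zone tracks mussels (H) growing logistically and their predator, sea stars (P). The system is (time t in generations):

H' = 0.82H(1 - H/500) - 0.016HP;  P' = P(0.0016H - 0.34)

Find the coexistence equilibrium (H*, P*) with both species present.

From dP/dt = 0 with P > 0: 0.0016H* = 0.34, so H* = 212.
Substitute into dH/dt = 0: 0.82(1 - 212/500) = 0.016P*.
The bracket is 0.575, giving P* = 0.471/0.016 = 29.5.

H* ≈ 212, P* ≈ 29.5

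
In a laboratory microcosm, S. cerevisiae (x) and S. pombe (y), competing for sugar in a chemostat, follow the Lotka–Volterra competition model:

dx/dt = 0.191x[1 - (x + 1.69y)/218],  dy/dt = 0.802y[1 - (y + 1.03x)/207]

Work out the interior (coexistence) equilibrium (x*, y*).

Setting both brackets to zero gives the nullclines x + 1.69y = 218 and 1.03x + y = 207.
Substituting y = 207 - 1.03x into the first: x(1 - 1.69·1.03) = 218 - 1.69·207.
So x* = -132/-0.741 = 178, and then y* = 207 - 1.03·178 = 23.7.

x* ≈ 178, y* ≈ 23.7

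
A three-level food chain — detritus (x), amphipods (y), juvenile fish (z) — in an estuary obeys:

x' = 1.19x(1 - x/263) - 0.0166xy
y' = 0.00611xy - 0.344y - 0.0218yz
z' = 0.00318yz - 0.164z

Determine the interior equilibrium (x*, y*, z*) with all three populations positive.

x* ≈ 73.8, y* ≈ 51.6, z* ≈ 4.9

From dz/dt = 0: 0.00318y* = 0.164, so y* = 51.6.
From dx/dt = 0: 1.19(1 - x*/263) = 0.0166·51.6, giving x* = 263·(1 - 0.719) = 73.8.
From dy/dt = 0: 0.00611·73.8 - 0.344 = 0.0218z*, so z* = 0.107/0.0218 = 4.9.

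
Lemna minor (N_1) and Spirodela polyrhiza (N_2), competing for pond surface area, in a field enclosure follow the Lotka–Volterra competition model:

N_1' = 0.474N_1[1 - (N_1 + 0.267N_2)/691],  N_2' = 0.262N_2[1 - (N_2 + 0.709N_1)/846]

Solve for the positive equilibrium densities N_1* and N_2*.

N_1* ≈ 574, N_2* ≈ 439

Setting both brackets to zero gives the nullclines N_1 + 0.267N_2 = 691 and 0.709N_1 + N_2 = 846.
Substituting N_2 = 846 - 0.709N_1 into the first: N_1(1 - 0.267·0.709) = 691 - 0.267·846.
So N_1* = 465/0.811 = 574, and then N_2* = 846 - 0.709·574 = 439.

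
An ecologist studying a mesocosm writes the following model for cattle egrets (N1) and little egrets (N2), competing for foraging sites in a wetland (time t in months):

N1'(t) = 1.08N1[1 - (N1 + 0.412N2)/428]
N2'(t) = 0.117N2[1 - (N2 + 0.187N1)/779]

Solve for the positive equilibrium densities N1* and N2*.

N1* ≈ 116, N2* ≈ 757

Setting both brackets to zero gives the nullclines N1 + 0.412N2 = 428 and 0.187N1 + N2 = 779.
Substituting N2 = 779 - 0.187N1 into the first: N1(1 - 0.412·0.187) = 428 - 0.412·779.
So N1* = 107/0.923 = 116, and then N2* = 779 - 0.187·116 = 757.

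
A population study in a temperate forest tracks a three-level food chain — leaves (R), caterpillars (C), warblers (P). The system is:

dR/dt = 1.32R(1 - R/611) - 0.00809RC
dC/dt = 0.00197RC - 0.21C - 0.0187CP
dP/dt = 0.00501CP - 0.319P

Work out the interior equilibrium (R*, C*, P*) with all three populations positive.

R* ≈ 373, C* ≈ 63.7, P* ≈ 28

From dP/dt = 0: 0.00501C* = 0.319, so C* = 63.7.
From dR/dt = 0: 1.32(1 - R*/611) = 0.00809·63.7, giving R* = 611·(1 - 0.39) = 373.
From dC/dt = 0: 0.00197·373 - 0.21 = 0.0187P*, so P* = 0.524/0.0187 = 28.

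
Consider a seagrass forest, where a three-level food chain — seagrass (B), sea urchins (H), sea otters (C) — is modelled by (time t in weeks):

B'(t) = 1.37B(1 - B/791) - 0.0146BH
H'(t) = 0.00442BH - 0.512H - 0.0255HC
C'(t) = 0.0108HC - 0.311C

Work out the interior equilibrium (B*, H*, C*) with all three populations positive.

From dC/dt = 0: 0.0108H* = 0.311, so H* = 28.8.
From dB/dt = 0: 1.37(1 - B*/791) = 0.0146·28.8, giving B* = 791·(1 - 0.307) = 548.
From dH/dt = 0: 0.00442·548 - 0.512 = 0.0255C*, so C* = 1.91/0.0255 = 75.

B* ≈ 548, H* ≈ 28.8, C* ≈ 75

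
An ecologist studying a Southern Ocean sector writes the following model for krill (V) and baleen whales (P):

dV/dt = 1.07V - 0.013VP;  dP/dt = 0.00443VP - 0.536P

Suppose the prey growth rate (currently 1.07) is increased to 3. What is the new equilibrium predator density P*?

P* ≈ 231

At the interior fixed point, setting dV/dt = 0 with V > 0 fixes P* = (prey growth rate)/(VP coefficient) — independent of the other coefficients.
With the change, P* = 3/0.013 = 231; it rises from 82.3.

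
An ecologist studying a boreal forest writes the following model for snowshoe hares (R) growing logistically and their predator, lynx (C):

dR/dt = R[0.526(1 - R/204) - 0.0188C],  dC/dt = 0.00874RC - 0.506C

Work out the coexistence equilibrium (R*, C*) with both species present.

R* ≈ 57.9, C* ≈ 20

From dC/dt = 0 with C > 0: 0.00874R* = 0.506, so R* = 57.9.
Substitute into dR/dt = 0: 0.526(1 - 57.9/204) = 0.0188C*.
The bracket is 0.716, giving C* = 0.377/0.0188 = 20.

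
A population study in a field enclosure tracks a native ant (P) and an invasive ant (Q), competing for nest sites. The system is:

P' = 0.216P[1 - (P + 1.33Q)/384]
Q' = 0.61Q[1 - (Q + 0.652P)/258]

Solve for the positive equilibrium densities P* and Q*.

P* ≈ 308, Q* ≈ 57.5

Setting both brackets to zero gives the nullclines P + 1.33Q = 384 and 0.652P + Q = 258.
Substituting Q = 258 - 0.652P into the first: P(1 - 1.33·0.652) = 384 - 1.33·258.
So P* = 40.9/0.133 = 308, and then Q* = 258 - 0.652·308 = 57.5.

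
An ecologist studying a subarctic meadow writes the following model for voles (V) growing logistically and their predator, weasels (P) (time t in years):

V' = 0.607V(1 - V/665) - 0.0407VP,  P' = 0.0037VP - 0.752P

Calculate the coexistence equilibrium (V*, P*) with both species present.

From dP/dt = 0 with P > 0: 0.0037V* = 0.752, so V* = 203.
Substitute into dV/dt = 0: 0.607(1 - 203/665) = 0.0407P*.
The bracket is 0.694, giving P* = 0.421/0.0407 = 10.4.

V* ≈ 203, P* ≈ 10.4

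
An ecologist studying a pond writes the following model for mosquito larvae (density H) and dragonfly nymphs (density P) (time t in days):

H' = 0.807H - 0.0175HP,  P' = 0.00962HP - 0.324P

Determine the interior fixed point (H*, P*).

H* ≈ 33.7, P* ≈ 46.1

Set dP/dt = 0 with P > 0: 0.00962H - 0.324 = 0, so H* = 0.324/0.00962 = 33.7.
Set dH/dt = 0 with H > 0: 0.807 - 0.0175P = 0, so P* = 0.807/0.0175 = 46.1.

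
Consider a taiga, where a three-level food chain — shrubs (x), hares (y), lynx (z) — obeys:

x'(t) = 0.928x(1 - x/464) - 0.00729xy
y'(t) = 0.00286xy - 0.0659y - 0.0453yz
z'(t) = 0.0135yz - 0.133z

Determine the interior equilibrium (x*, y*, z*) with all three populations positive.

From dz/dt = 0: 0.0135y* = 0.133, so y* = 9.85.
From dx/dt = 0: 0.928(1 - x*/464) = 0.00729·9.85, giving x* = 464·(1 - 0.0774) = 428.
From dy/dt = 0: 0.00286·428 - 0.0659 = 0.0453z*, so z* = 1.16/0.0453 = 25.6.

x* ≈ 428, y* ≈ 9.85, z* ≈ 25.6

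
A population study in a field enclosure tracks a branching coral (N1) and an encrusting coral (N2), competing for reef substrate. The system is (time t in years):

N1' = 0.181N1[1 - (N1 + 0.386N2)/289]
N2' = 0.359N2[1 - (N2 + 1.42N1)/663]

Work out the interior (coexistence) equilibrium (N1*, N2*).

N1* ≈ 73.2, N2* ≈ 559

Setting both brackets to zero gives the nullclines N1 + 0.386N2 = 289 and 1.42N1 + N2 = 663.
Substituting N2 = 663 - 1.42N1 into the first: N1(1 - 0.386·1.42) = 289 - 0.386·663.
So N1* = 33.1/0.452 = 73.2, and then N2* = 663 - 1.42·73.2 = 559.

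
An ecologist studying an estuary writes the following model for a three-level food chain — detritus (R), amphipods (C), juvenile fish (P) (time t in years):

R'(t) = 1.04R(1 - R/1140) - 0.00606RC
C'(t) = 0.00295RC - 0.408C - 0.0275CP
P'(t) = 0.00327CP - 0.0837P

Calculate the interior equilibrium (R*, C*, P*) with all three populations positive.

R* ≈ 970, C* ≈ 25.6, P* ≈ 89.2

From dP/dt = 0: 0.00327C* = 0.0837, so C* = 25.6.
From dR/dt = 0: 1.04(1 - R*/1140) = 0.00606·25.6, giving R* = 1140·(1 - 0.149) = 970.
From dC/dt = 0: 0.00295·970 - 0.408 = 0.0275P*, so P* = 2.45/0.0275 = 89.2.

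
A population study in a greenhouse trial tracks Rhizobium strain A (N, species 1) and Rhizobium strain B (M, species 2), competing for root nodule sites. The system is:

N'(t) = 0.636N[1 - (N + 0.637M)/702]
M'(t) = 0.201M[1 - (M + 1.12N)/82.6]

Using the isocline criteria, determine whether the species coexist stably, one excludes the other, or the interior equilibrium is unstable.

Compare the nullcline intercepts: K1/α12 = 702/0.637 = 1100 > K2 = 82.6; K2/α21 = 82.6/1.12 = 73.7 < K1 = 702.
Since the inequalities point opposite ways, species 1 can invade but species 2 cannot.

species 1 excludes species 2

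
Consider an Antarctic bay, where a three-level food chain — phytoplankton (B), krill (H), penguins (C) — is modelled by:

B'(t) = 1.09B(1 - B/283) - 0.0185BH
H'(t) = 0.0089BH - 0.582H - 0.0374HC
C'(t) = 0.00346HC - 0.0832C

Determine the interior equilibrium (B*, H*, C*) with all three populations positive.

From dC/dt = 0: 0.00346H* = 0.0832, so H* = 24.
From dB/dt = 0: 1.09(1 - B*/283) = 0.0185·24, giving B* = 283·(1 - 0.408) = 168.
From dH/dt = 0: 0.0089·168 - 0.582 = 0.0374C*, so C* = 0.909/0.0374 = 24.3.

B* ≈ 168, H* ≈ 24, C* ≈ 24.3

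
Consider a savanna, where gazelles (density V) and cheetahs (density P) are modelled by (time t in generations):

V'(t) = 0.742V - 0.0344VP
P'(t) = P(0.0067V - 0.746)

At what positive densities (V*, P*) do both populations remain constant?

V* ≈ 111, P* ≈ 21.6

Set dP/dt = 0 with P > 0: 0.0067V - 0.746 = 0, so V* = 0.746/0.0067 = 111.
Set dV/dt = 0 with V > 0: 0.742 - 0.0344P = 0, so P* = 0.742/0.0344 = 21.6.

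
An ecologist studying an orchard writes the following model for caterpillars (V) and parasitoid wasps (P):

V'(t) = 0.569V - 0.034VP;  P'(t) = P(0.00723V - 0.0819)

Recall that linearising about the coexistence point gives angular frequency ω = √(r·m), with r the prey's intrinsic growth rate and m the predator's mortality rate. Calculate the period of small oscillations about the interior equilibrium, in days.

T ≈ 29.1 days

Here r = 0.569 and m = 0.0819, so r·m = 0.0466.
ω = √0.0466 = 0.216 per day, hence T = 2π/ω ≈ 29.1 days.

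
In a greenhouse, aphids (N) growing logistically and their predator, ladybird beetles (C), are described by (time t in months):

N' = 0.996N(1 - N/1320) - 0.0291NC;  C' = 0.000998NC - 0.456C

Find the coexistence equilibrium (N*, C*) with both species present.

N* ≈ 457, C* ≈ 22.4

From dC/dt = 0 with C > 0: 0.000998N* = 0.456, so N* = 457.
Substitute into dN/dt = 0: 0.996(1 - 457/1320) = 0.0291C*.
The bracket is 0.654, giving C* = 0.651/0.0291 = 22.4.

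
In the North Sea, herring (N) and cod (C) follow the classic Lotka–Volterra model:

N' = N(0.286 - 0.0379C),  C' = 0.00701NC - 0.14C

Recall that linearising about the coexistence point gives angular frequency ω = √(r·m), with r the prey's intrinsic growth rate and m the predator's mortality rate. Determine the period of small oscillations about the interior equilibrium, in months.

T ≈ 31.4 months

Here r = 0.286 and m = 0.14, so r·m = 0.04.
ω = √0.04 = 0.2 per month, hence T = 2π/ω ≈ 31.4 months.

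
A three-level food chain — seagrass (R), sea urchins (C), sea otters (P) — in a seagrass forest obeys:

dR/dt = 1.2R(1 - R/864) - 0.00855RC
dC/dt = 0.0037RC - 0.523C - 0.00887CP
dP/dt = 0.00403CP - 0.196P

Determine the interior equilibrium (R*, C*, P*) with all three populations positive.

From dP/dt = 0: 0.00403C* = 0.196, so C* = 48.6.
From dR/dt = 0: 1.2(1 - R*/864) = 0.00855·48.6, giving R* = 864·(1 - 0.347) = 565.
From dC/dt = 0: 0.0037·565 - 0.523 = 0.00887P*, so P* = 1.57/0.00887 = 177.

R* ≈ 565, C* ≈ 48.6, P* ≈ 177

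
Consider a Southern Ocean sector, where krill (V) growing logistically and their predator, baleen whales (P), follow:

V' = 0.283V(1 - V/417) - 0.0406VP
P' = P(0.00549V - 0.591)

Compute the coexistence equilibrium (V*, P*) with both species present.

From dP/dt = 0 with P > 0: 0.00549V* = 0.591, so V* = 108.
Substitute into dV/dt = 0: 0.283(1 - 108/417) = 0.0406P*.
The bracket is 0.742, giving P* = 0.21/0.0406 = 5.17.

V* ≈ 108, P* ≈ 5.17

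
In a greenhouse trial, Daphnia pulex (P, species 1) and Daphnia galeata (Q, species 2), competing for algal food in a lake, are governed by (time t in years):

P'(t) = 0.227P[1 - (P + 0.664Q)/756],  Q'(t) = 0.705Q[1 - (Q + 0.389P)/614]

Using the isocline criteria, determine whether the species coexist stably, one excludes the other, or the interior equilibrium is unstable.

Compare the nullcline intercepts: K1/α12 = 756/0.664 = 1140 > K2 = 614; K2/α21 = 614/0.389 = 1580 > K1 = 756.
Since both inequalities hold, each species can invade when rare, so the interior equilibrium is stable.

stable coexistence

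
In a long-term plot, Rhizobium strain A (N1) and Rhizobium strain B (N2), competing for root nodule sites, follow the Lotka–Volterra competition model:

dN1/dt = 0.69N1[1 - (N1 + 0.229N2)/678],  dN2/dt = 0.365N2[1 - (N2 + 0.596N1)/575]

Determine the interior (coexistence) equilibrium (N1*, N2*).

N1* ≈ 633, N2* ≈ 198

Setting both brackets to zero gives the nullclines N1 + 0.229N2 = 678 and 0.596N1 + N2 = 575.
Substituting N2 = 575 - 0.596N1 into the first: N1(1 - 0.229·0.596) = 678 - 0.229·575.
So N1* = 546/0.864 = 633, and then N2* = 575 - 0.596·633 = 198.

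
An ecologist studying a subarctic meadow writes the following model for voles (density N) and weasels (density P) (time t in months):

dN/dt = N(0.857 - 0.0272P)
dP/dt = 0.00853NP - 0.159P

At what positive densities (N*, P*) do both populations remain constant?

Set dP/dt = 0 with P > 0: 0.00853N - 0.159 = 0, so N* = 0.159/0.00853 = 18.6.
Set dN/dt = 0 with N > 0: 0.857 - 0.0272P = 0, so P* = 0.857/0.0272 = 31.5.

N* ≈ 18.6, P* ≈ 31.5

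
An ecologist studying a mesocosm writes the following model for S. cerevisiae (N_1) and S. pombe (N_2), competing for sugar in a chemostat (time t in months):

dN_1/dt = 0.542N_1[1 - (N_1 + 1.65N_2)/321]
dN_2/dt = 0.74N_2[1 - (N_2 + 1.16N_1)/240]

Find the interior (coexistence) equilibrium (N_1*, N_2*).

Setting both brackets to zero gives the nullclines N_1 + 1.65N_2 = 321 and 1.16N_1 + N_2 = 240.
Substituting N_2 = 240 - 1.16N_1 into the first: N_1(1 - 1.65·1.16) = 321 - 1.65·240.
So N_1* = -75/-0.914 = 82.1, and then N_2* = 240 - 1.16·82.1 = 145.

N_1* ≈ 82.1, N_2* ≈ 145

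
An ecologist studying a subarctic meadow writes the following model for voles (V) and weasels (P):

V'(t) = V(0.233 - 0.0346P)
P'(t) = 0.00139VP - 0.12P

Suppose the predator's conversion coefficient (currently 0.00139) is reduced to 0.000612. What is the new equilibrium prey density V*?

V* ≈ 196

At the interior fixed point, setting dP/dt = 0 with P > 0 fixes V* = (predator death rate)/(VP coefficient) — independent of the other coefficients.
With the change, V* = 0.12/0.000612 = 196; it rises from 86.3.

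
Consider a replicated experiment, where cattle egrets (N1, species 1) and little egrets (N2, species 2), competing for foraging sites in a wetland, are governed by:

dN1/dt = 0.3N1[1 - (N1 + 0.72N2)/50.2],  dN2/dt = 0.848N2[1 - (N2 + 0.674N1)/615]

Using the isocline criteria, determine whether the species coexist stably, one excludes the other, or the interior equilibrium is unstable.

Compare the nullcline intercepts: K1/α12 = 50.2/0.72 = 69.7 < K2 = 615; K2/α21 = 615/0.674 = 912 > K1 = 50.2.
Since the inequalities point opposite ways, species 2 can invade but species 1 cannot.

species 2 excludes species 1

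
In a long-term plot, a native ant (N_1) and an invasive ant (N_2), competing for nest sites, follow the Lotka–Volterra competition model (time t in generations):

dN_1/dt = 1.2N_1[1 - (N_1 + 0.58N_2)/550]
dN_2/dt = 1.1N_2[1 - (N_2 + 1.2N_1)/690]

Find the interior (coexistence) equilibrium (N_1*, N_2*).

N_1* ≈ 493, N_2* ≈ 98.7

Setting both brackets to zero gives the nullclines N_1 + 0.58N_2 = 550 and 1.2N_1 + N_2 = 690.
Substituting N_2 = 690 - 1.2N_1 into the first: N_1(1 - 0.58·1.2) = 550 - 0.58·690.
So N_1* = 150/0.304 = 493, and then N_2* = 690 - 1.2·493 = 98.7.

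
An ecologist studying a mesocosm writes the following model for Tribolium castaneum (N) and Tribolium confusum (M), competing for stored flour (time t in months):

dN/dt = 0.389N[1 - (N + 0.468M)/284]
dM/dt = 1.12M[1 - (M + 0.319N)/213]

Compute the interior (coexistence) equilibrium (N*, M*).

N* ≈ 217, M* ≈ 144

Setting both brackets to zero gives the nullclines N + 0.468M = 284 and 0.319N + M = 213.
Substituting M = 213 - 0.319N into the first: N(1 - 0.468·0.319) = 284 - 0.468·213.
So N* = 184/0.851 = 217, and then M* = 213 - 0.319·217 = 144.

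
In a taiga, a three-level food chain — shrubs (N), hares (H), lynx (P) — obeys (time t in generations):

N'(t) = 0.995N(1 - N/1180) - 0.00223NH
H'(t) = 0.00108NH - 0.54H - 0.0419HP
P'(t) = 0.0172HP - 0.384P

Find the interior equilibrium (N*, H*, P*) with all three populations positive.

From dP/dt = 0: 0.0172H* = 0.384, so H* = 22.3.
From dN/dt = 0: 0.995(1 - N*/1180) = 0.00223·22.3, giving N* = 1180·(1 - 0.05) = 1120.
From dH/dt = 0: 0.00108·1120 - 0.54 = 0.0419P*, so P* = 0.671/0.0419 = 16.

N* ≈ 1120, H* ≈ 22.3, P* ≈ 16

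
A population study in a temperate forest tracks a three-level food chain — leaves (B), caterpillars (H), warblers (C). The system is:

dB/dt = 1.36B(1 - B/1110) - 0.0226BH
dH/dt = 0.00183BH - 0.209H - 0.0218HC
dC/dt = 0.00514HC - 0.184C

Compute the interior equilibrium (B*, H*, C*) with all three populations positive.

B* ≈ 450, H* ≈ 35.8, C* ≈ 28.2

From dC/dt = 0: 0.00514H* = 0.184, so H* = 35.8.
From dB/dt = 0: 1.36(1 - B*/1110) = 0.0226·35.8, giving B* = 1110·(1 - 0.595) = 450.
From dH/dt = 0: 0.00183·450 - 0.209 = 0.0218C*, so C* = 0.614/0.0218 = 28.2.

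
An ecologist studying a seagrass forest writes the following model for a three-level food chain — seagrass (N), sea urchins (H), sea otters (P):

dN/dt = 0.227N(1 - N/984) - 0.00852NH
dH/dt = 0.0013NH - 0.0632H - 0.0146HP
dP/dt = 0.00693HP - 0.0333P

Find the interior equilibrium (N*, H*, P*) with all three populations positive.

N* ≈ 807, H* ≈ 4.81, P* ≈ 67.5

From dP/dt = 0: 0.00693H* = 0.0333, so H* = 4.81.
From dN/dt = 0: 0.227(1 - N*/984) = 0.00852·4.81, giving N* = 984·(1 - 0.18) = 807.
From dH/dt = 0: 0.0013·807 - 0.0632 = 0.0146P*, so P* = 0.985/0.0146 = 67.5.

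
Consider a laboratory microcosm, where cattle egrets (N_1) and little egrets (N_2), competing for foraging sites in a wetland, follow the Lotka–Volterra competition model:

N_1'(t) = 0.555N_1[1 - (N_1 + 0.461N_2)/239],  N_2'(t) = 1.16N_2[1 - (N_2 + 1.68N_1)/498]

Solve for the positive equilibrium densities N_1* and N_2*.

N_1* ≈ 41.8, N_2* ≈ 428

Setting both brackets to zero gives the nullclines N_1 + 0.461N_2 = 239 and 1.68N_1 + N_2 = 498.
Substituting N_2 = 498 - 1.68N_1 into the first: N_1(1 - 0.461·1.68) = 239 - 0.461·498.
So N_1* = 9.42/0.226 = 41.8, and then N_2* = 498 - 1.68·41.8 = 428.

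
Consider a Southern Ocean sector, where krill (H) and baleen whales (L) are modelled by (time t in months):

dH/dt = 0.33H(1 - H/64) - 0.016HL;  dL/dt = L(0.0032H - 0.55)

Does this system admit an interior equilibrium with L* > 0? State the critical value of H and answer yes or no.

The predator equation gives dL/dt > 0 only when H > 0.55/0.0032 = 172.
Without the predator, H → K = 64. Since 64 < 172, the predator cannot invade.

Threshold H = 172; K < 172, so no, the predator goes extinct.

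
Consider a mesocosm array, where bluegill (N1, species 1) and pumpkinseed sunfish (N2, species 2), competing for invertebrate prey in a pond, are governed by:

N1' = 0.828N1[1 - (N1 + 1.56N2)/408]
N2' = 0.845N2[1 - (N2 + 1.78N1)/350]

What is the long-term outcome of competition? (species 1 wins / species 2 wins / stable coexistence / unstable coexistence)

unstable coexistence (outcome depends on initial conditions)

Compare the nullcline intercepts: K1/α12 = 408/1.56 = 262 < K2 = 350; K2/α21 = 350/1.78 = 197 < K1 = 408.
Since both are reversed, neither can invade when rare; the interior point is a saddle.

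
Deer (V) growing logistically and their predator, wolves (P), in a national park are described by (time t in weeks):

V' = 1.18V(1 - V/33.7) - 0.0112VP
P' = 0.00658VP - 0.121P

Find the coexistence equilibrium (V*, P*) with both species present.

V* ≈ 18.4, P* ≈ 47.9

From dP/dt = 0 with P > 0: 0.00658V* = 0.121, so V* = 18.4.
Substitute into dV/dt = 0: 1.18(1 - 18.4/33.7) = 0.0112P*.
The bracket is 0.454, giving P* = 0.536/0.0112 = 47.9.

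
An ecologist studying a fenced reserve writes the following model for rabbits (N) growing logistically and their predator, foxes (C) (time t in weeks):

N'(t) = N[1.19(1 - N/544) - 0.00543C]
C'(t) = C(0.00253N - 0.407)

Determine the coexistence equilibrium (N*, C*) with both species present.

From dC/dt = 0 with C > 0: 0.00253N* = 0.407, so N* = 161.
Substitute into dN/dt = 0: 1.19(1 - 161/544) = 0.00543C*.
The bracket is 0.704, giving C* = 0.838/0.00543 = 154.

N* ≈ 161, C* ≈ 154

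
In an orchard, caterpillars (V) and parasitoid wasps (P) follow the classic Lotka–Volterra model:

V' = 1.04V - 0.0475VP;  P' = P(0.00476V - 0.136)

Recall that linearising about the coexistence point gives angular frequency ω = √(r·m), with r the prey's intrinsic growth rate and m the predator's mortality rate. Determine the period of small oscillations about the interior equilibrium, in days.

T ≈ 16.7 days

Here r = 1.04 and m = 0.136, so r·m = 0.141.
ω = √0.141 = 0.376 per day, hence T = 2π/ω ≈ 16.7 days.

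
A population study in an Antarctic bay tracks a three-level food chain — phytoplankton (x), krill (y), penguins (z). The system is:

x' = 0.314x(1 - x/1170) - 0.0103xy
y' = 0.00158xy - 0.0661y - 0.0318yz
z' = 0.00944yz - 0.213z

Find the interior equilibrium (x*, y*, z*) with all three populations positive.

x* ≈ 304, y* ≈ 22.6, z* ≈ 13

From dz/dt = 0: 0.00944y* = 0.213, so y* = 22.6.
From dx/dt = 0: 0.314(1 - x*/1170) = 0.0103·22.6, giving x* = 1170·(1 - 0.74) = 304.
From dy/dt = 0: 0.00158·304 - 0.0661 = 0.0318z*, so z* = 0.414/0.0318 = 13.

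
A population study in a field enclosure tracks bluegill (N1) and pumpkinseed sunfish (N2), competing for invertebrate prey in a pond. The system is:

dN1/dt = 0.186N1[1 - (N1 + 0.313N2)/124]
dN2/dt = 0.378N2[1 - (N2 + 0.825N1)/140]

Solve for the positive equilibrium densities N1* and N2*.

N1* ≈ 108, N2* ≈ 50.8

Setting both brackets to zero gives the nullclines N1 + 0.313N2 = 124 and 0.825N1 + N2 = 140.
Substituting N2 = 140 - 0.825N1 into the first: N1(1 - 0.313·0.825) = 124 - 0.313·140.
So N1* = 80.2/0.742 = 108, and then N2* = 140 - 0.825·108 = 50.8.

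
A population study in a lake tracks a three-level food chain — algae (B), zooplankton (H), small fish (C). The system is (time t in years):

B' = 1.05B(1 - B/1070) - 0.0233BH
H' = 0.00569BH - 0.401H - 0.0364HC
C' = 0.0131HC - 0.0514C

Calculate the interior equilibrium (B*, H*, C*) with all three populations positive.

B* ≈ 977, H* ≈ 3.92, C* ≈ 142

From dC/dt = 0: 0.0131H* = 0.0514, so H* = 3.92.
From dB/dt = 0: 1.05(1 - B*/1070) = 0.0233·3.92, giving B* = 1070·(1 - 0.0871) = 977.
From dH/dt = 0: 0.00569·977 - 0.401 = 0.0364C*, so C* = 5.16/0.0364 = 142.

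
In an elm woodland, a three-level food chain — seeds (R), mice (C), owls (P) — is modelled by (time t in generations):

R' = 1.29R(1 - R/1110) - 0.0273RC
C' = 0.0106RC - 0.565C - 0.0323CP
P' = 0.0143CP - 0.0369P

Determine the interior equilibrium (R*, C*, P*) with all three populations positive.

R* ≈ 1050, C* ≈ 2.58, P* ≈ 327

From dP/dt = 0: 0.0143C* = 0.0369, so C* = 2.58.
From dR/dt = 0: 1.29(1 - R*/1110) = 0.0273·2.58, giving R* = 1110·(1 - 0.0546) = 1050.
From dC/dt = 0: 0.0106·1050 - 0.565 = 0.0323P*, so P* = 10.6/0.0323 = 327.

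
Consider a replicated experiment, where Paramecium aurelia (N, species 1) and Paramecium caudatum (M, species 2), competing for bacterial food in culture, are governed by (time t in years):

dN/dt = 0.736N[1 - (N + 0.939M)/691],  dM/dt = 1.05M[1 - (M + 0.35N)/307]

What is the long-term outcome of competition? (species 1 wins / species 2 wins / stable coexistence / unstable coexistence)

Compare the nullcline intercepts: K1/α12 = 691/0.939 = 736 > K2 = 307; K2/α21 = 307/0.35 = 877 > K1 = 691.
Since both inequalities hold, each species can invade when rare, so the interior equilibrium is stable.

stable coexistence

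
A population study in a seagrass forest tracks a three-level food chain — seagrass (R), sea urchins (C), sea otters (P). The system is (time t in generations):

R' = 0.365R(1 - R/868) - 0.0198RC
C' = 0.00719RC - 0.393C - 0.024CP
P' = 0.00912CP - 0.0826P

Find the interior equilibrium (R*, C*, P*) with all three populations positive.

From dP/dt = 0: 0.00912C* = 0.0826, so C* = 9.06.
From dR/dt = 0: 0.365(1 - R*/868) = 0.0198·9.06, giving R* = 868·(1 - 0.491) = 442.
From dC/dt = 0: 0.00719·442 - 0.393 = 0.024P*, so P* = 2.78/0.024 = 116.

R* ≈ 442, C* ≈ 9.06, P* ≈ 116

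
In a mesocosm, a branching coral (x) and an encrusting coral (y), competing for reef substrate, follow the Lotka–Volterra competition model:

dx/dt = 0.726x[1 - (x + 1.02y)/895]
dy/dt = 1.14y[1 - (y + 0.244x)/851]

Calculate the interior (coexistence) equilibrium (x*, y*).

Setting both brackets to zero gives the nullclines x + 1.02y = 895 and 0.244x + y = 851.
Substituting y = 851 - 0.244x into the first: x(1 - 1.02·0.244) = 895 - 1.02·851.
So x* = 27/0.751 = 35.9, and then y* = 851 - 0.244·35.9 = 842.

x* ≈ 35.9, y* ≈ 842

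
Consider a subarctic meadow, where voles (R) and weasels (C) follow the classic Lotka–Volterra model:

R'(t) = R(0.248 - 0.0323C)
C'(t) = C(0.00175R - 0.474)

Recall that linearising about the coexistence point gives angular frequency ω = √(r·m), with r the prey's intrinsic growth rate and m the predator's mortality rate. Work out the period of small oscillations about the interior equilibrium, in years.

Here r = 0.248 and m = 0.474, so r·m = 0.118.
ω = √0.118 = 0.343 per year, hence T = 2π/ω ≈ 18.3 years.

T ≈ 18.3 years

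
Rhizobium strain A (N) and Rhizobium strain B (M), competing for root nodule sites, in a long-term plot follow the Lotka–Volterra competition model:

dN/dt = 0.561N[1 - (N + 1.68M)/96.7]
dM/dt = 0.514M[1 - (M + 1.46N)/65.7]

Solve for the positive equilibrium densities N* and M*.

Setting both brackets to zero gives the nullclines N + 1.68M = 96.7 and 1.46N + M = 65.7.
Substituting M = 65.7 - 1.46N into the first: N(1 - 1.68·1.46) = 96.7 - 1.68·65.7.
So N* = -13.7/-1.45 = 9.41, and then M* = 65.7 - 1.46·9.41 = 52.

N* ≈ 9.41, M* ≈ 52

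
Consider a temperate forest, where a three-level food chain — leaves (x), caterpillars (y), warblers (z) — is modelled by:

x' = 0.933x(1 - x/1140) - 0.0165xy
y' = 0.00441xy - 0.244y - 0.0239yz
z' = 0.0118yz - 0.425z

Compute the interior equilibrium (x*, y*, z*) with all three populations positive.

From dz/dt = 0: 0.0118y* = 0.425, so y* = 36.
From dx/dt = 0: 0.933(1 - x*/1140) = 0.0165·36, giving x* = 1140·(1 - 0.637) = 414.
From dy/dt = 0: 0.00441·414 - 0.244 = 0.0239z*, so z* = 1.58/0.0239 = 66.2.

x* ≈ 414, y* ≈ 36, z* ≈ 66.2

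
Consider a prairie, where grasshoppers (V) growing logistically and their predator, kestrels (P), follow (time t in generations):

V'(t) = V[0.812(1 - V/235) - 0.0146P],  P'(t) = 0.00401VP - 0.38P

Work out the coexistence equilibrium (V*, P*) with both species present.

From dP/dt = 0 with P > 0: 0.00401V* = 0.38, so V* = 94.8.
Substitute into dV/dt = 0: 0.812(1 - 94.8/235) = 0.0146P*.
The bracket is 0.597, giving P* = 0.485/0.0146 = 33.2.

V* ≈ 94.8, P* ≈ 33.2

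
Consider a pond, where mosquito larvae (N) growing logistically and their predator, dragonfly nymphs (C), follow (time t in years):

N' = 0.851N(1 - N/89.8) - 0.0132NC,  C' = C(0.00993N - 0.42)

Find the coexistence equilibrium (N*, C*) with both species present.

From dC/dt = 0 with C > 0: 0.00993N* = 0.42, so N* = 42.3.
Substitute into dN/dt = 0: 0.851(1 - 42.3/89.8) = 0.0132C*.
The bracket is 0.529, giving C* = 0.45/0.0132 = 34.1.

N* ≈ 42.3, C* ≈ 34.1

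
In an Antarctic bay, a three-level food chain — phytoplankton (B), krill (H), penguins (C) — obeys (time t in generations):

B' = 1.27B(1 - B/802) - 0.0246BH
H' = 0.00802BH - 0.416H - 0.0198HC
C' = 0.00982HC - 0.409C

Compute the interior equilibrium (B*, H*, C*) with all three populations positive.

B* ≈ 155, H* ≈ 41.6, C* ≈ 41.8

From dC/dt = 0: 0.00982H* = 0.409, so H* = 41.6.
From dB/dt = 0: 1.27(1 - B*/802) = 0.0246·41.6, giving B* = 802·(1 - 0.807) = 155.
From dH/dt = 0: 0.00802·155 - 0.416 = 0.0198C*, so C* = 0.827/0.0198 = 41.8.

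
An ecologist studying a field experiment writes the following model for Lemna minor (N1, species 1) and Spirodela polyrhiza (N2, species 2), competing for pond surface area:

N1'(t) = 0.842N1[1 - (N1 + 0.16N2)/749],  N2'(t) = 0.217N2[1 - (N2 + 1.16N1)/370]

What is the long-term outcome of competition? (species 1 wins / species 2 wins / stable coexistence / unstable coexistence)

species 1 excludes species 2

Compare the nullcline intercepts: K1/α12 = 749/0.16 = 4680 > K2 = 370; K2/α21 = 370/1.16 = 319 < K1 = 749.
Since the inequalities point opposite ways, species 1 can invade but species 2 cannot.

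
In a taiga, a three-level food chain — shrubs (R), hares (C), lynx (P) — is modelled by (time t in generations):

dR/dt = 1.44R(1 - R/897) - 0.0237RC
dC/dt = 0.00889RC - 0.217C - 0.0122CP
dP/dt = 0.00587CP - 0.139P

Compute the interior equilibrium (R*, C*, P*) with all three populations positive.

R* ≈ 547, C* ≈ 23.7, P* ≈ 381

From dP/dt = 0: 0.00587C* = 0.139, so C* = 23.7.
From dR/dt = 0: 1.44(1 - R*/897) = 0.0237·23.7, giving R* = 897·(1 - 0.39) = 547.
From dC/dt = 0: 0.00889·547 - 0.217 = 0.0122P*, so P* = 4.65/0.0122 = 381.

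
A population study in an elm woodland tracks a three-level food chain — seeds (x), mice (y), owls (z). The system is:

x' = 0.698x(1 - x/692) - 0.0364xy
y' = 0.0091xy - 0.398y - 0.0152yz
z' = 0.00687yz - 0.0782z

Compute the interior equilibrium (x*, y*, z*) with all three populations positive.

From dz/dt = 0: 0.00687y* = 0.0782, so y* = 11.4.
From dx/dt = 0: 0.698(1 - x*/692) = 0.0364·11.4, giving x* = 692·(1 - 0.594) = 281.
From dy/dt = 0: 0.0091·281 - 0.398 = 0.0152z*, so z* = 2.16/0.0152 = 142.

x* ≈ 281, y* ≈ 11.4, z* ≈ 142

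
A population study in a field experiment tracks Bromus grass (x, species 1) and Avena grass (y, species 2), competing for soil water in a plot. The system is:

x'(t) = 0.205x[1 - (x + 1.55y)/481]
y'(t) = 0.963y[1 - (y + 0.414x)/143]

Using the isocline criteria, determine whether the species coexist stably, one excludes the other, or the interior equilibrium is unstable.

Compare the nullcline intercepts: K1/α12 = 481/1.55 = 310 > K2 = 143; K2/α21 = 143/0.414 = 345 < K1 = 481.
Since the inequalities point opposite ways, species 1 can invade but species 2 cannot.

species 1 excludes species 2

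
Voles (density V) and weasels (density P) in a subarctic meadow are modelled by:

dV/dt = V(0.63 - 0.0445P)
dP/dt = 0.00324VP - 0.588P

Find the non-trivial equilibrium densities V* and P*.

Set dP/dt = 0 with P > 0: 0.00324V - 0.588 = 0, so V* = 0.588/0.00324 = 181.
Set dV/dt = 0 with V > 0: 0.63 - 0.0445P = 0, so P* = 0.63/0.0445 = 14.2.

V* ≈ 181, P* ≈ 14.2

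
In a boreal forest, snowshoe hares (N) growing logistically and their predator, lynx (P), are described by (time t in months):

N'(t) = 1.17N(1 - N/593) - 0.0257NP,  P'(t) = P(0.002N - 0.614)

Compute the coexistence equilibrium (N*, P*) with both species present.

N* ≈ 307, P* ≈ 22

From dP/dt = 0 with P > 0: 0.002N* = 0.614, so N* = 307.
Substitute into dN/dt = 0: 1.17(1 - 307/593) = 0.0257P*.
The bracket is 0.482, giving P* = 0.564/0.0257 = 22.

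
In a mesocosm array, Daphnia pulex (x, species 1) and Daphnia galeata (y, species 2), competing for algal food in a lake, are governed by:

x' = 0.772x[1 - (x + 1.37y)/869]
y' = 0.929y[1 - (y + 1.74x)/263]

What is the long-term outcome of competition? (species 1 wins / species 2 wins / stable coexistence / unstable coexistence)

Compare the nullcline intercepts: K1/α12 = 869/1.37 = 634 > K2 = 263; K2/α21 = 263/1.74 = 151 < K1 = 869.
Since the inequalities point opposite ways, species 1 can invade but species 2 cannot.

species 1 excludes species 2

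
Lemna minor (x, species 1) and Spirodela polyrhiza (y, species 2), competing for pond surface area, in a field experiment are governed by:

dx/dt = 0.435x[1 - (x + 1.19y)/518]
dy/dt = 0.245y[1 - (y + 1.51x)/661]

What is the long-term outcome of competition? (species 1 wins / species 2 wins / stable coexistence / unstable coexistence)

Compare the nullcline intercepts: K1/α12 = 518/1.19 = 435 < K2 = 661; K2/α21 = 661/1.51 = 438 < K1 = 518.
Since both are reversed, neither can invade when rare; the interior point is a saddle.

unstable coexistence (outcome depends on initial conditions)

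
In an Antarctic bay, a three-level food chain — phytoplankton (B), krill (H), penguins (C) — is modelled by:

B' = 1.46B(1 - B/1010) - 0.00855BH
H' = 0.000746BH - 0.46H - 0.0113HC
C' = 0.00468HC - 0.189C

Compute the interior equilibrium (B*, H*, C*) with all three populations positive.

From dC/dt = 0: 0.00468H* = 0.189, so H* = 40.4.
From dB/dt = 0: 1.46(1 - B*/1010) = 0.00855·40.4, giving B* = 1010·(1 - 0.236) = 771.
From dH/dt = 0: 0.000746·771 - 0.46 = 0.0113C*, so C* = 0.115/0.0113 = 10.2.

B* ≈ 771, H* ≈ 40.4, C* ≈ 10.2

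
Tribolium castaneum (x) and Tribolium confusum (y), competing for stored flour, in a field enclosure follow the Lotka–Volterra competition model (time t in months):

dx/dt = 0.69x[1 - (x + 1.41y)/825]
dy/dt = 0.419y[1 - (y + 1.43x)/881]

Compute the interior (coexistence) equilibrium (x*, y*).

x* ≈ 411, y* ≈ 294

Setting both brackets to zero gives the nullclines x + 1.41y = 825 and 1.43x + y = 881.
Substituting y = 881 - 1.43x into the first: x(1 - 1.41·1.43) = 825 - 1.41·881.
So x* = -417/-1.02 = 411, and then y* = 881 - 1.43·411 = 294.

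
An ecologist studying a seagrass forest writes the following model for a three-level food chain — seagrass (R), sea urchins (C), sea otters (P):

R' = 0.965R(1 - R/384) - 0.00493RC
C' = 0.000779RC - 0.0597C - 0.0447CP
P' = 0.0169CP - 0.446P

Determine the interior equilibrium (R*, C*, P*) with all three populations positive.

From dP/dt = 0: 0.0169C* = 0.446, so C* = 26.4.
From dR/dt = 0: 0.965(1 - R*/384) = 0.00493·26.4, giving R* = 384·(1 - 0.135) = 332.
From dC/dt = 0: 0.000779·332 - 0.0597 = 0.0447P*, so P* = 0.199/0.0447 = 4.45.

R* ≈ 332, C* ≈ 26.4, P* ≈ 4.45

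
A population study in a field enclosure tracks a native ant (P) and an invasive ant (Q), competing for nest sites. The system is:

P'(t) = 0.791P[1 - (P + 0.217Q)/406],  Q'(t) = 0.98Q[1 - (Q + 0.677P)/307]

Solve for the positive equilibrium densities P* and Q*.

Setting both brackets to zero gives the nullclines P + 0.217Q = 406 and 0.677P + Q = 307.
Substituting Q = 307 - 0.677P into the first: P(1 - 0.217·0.677) = 406 - 0.217·307.
So P* = 339/0.853 = 398, and then Q* = 307 - 0.677·398 = 37.7.

P* ≈ 398, Q* ≈ 37.7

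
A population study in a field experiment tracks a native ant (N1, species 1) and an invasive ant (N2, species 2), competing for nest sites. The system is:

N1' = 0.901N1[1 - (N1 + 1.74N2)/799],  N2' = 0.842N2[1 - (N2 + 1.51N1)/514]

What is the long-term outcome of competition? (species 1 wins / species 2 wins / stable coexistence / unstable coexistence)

Compare the nullcline intercepts: K1/α12 = 799/1.74 = 459 < K2 = 514; K2/α21 = 514/1.51 = 340 < K1 = 799.
Since both are reversed, neither can invade when rare; the interior point is a saddle.

unstable coexistence (outcome depends on initial conditions)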